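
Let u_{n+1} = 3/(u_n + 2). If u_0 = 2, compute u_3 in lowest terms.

33/34

u_1 = 3/(2 + 2) = 3/4.
u_2 = 3/(3/4 + 2) = 12/11.
u_3 = 3/(12/11 + 2) = 33/34.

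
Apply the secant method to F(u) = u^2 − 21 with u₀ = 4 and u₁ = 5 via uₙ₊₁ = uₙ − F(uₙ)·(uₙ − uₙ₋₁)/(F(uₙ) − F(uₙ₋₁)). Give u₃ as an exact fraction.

197/43

F(4) = −5, F(5) = 4. u₂ = 5 − 4·(5 − 4)/(4 − (−5)) = 41/9.
F(5) = 4, F(41/9) = −20/81. u₃ = (41/9) − (−20/81)·((41/9) − 5)/((−20/81) − 4) = 197/43.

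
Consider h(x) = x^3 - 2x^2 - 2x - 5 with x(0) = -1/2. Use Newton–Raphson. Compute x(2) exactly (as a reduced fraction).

8227/1935

h'(x) = 3x^2 - 4x - 2.
h(-1/2) = -37/8, h'(-1/2) = 3/4, so x(1) = (-1/2) - (-37/8)/(3/4) = 17/3.
h(17/3) = 2738/27, h'(17/3) = 215/3, so x(2) = (17/3) - (2738/27)/(215/3) = 8227/1935.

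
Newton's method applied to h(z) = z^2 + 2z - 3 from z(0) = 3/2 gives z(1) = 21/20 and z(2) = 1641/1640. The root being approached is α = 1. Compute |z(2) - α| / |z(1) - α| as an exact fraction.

1/82

z(1) - α = 21/20 - 1 = 1/20, so |z(1) - α| = 1/20.
z(2) - α = 1641/1640 - 1 = 1/1640, so |z(2) - α| = 1/1640.
Ratio = (1/1640) / (1/20) = 1/82.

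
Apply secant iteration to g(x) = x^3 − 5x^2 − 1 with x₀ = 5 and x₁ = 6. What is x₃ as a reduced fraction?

236958/47053

g(5) = −1, g(6) = 35. x₂ = 6 − 35·(6 − 5)/(35 − (−1)) = 181/36.
g(6) = 35, g(181/36) = −13895/46656. x₃ = (181/36) − (−13895/46656)·((181/36) − 6)/((−13895/46656) − 35) = 236958/47053.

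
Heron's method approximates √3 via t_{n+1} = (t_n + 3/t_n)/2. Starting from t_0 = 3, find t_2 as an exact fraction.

t_1 = (3 + 3/3)/2 = 2.
t_2 = (2 + 3/2)/2 = 7/4.

7/4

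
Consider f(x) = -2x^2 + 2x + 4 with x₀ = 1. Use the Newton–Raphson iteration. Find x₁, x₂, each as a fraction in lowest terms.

x₁ = 3, x₂ = 11/5

f'(x) = -4x + 2.
f(1) = 4, f'(1) = -2, so x₁ = 1 - 4/(-2) = 3.
f(3) = -8, f'(3) = -10, so x₂ = 3 - (-8)/(-10) = 11/5.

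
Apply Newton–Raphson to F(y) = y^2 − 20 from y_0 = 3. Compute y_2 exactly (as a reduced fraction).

F'(y) = 2y.
F(3) = −11, F'(3) = 6, so y_1 = 3 − (−11)/6 = 29/6.
F(29/6) = 121/36, F'(29/6) = 29/3, so y_2 = (29/6) − (121/36)/(29/3) = 1561/348.

1561/348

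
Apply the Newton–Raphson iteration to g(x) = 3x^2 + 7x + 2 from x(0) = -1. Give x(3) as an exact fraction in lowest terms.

-335/1261

g'(x) = 6x + 7.
g(-1) = -2, g'(-1) = 1, so x(1) = (-1) - (-2)/1 = 1.
g(1) = 12, g'(1) = 13, so x(2) = 1 - 12/13 = 1/13.
g(1/13) = 432/169, g'(1/13) = 97/13, so x(3) = (1/13) - (432/169)/(97/13) = -335/1261.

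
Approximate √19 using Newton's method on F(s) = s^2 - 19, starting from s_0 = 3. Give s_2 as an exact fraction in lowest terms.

367/84

F'(s) = 2s.
F(3) = -10, F'(3) = 6, so s_1 = 3 - (-10)/6 = 14/3.
F(14/3) = 25/9, F'(14/3) = 28/3, so s_2 = (14/3) - (25/9)/(28/3) = 367/84.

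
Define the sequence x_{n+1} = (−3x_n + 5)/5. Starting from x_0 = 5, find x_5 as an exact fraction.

x_1 = (−3·5 + 5)/5 = −2.
x_2 = (−3·(−2) + 5)/5 = 11/5.
x_3 = (−3·(11/5) + 5)/5 = −8/25.
x_4 = (−3·(−8/25) + 5)/5 = 149/125.
x_5 = (−3·(149/125) + 5)/5 = 178/625.

178/625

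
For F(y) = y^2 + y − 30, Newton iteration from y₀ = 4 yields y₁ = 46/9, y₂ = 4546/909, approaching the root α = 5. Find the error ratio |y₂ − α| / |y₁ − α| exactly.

1/101

y₁ − α = 46/9 − 5 = 1/9, so |y₁ − α| = 1/9.
y₂ − α = 4546/909 − 5 = 1/909, so |y₂ − α| = 1/909.
Ratio = (1/909) / (1/9) = 1/101.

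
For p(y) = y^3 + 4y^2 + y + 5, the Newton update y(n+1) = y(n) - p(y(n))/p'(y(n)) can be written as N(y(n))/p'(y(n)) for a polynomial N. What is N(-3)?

-23

p'(y) = 3y^2 + 8y + 1.
N(y) = y·p'(y) - p(y) = y·(3y^2 + 8y + 1) - (y^3 + 4y^2 + y + 5) = 2y^3 + 4y^2 - 5.
N(-3) = -23.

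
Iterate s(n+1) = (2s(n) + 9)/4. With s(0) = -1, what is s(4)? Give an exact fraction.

s(1) = (2·(-1) + 9)/4 = 7/4.
s(2) = (2·(7/4) + 9)/4 = 25/8.
s(3) = (2·(25/8) + 9)/4 = 61/16.
s(4) = (2·(61/16) + 9)/4 = 133/32.

133/32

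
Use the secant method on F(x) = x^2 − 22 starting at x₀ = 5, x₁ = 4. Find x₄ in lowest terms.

1712/365

F(5) = 3, F(4) = −6. x₂ = 4 − (−6)·(4 − 5)/((−6) − 3) = 14/3.
F(4) = −6, F(14/3) = −2/9. x₃ = (14/3) − (−2/9)·((14/3) − 4)/((−2/9) − (−6)) = 61/13.
F(14/3) = −2/9, F(61/13) = 3/169. x₄ = (61/13) − (3/169)·((61/13) − (14/3))/((3/169) − (−2/9)) = 1712/365.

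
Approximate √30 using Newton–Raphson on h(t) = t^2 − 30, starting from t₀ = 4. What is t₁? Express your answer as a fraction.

h'(t) = 2t.
h(4) = −14, h'(4) = 8, so t₁ = 4 − (−14)/8 = 23/4.

23/4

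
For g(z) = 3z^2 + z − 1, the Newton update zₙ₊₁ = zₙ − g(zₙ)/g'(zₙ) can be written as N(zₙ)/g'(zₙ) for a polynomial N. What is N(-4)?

g'(z) = 6z + 1.
N(z) = z·g'(z) − g(z) = z·(6z + 1) − (3z^2 + z − 1) = 3z^2 + 1.
N(-4) = 49.

49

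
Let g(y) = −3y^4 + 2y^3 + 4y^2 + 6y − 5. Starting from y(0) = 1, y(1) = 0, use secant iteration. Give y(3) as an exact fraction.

g(1) = 4, g(0) = −5. y(2) = 0 − (−5)·(0 − 1)/((−5) − 4) = 5/9.
g(0) = −5, g(5/9) = −820/2187. y(3) = (5/9) − (−820/2187)·((5/9) − 0)/((−820/2187) − (−5)) = 1215/2023.

1215/2023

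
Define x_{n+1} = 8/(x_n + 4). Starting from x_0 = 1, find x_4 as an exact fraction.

x_1 = 8/(1 + 4) = 8/5.
x_2 = 8/(8/5 + 4) = 10/7.
x_3 = 8/(10/7 + 4) = 28/19.
x_4 = 8/(28/19 + 4) = 19/13.

19/13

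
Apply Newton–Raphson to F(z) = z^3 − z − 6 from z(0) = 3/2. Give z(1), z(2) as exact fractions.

F'(z) = 3z^2 − 1.
F(3/2) = −33/8, F'(3/2) = 23/4, so z(1) = (3/2) − (−33/8)/(23/4) = 51/23.
F(51/23) = 32670/12167, F'(51/23) = 7274/529, so z(2) = (51/23) − (32670/12167)/(7274/529) = 169152/83651.

z(1) = 51/23, z(2) = 169152/83651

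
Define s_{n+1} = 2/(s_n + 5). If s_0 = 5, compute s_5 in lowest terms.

188/505

s_1 = 2/(5 + 5) = 1/5.
s_2 = 2/(1/5 + 5) = 5/13.
s_3 = 2/(5/13 + 5) = 13/35.
s_4 = 2/(13/35 + 5) = 35/94.
s_5 = 2/(35/94 + 5) = 188/505.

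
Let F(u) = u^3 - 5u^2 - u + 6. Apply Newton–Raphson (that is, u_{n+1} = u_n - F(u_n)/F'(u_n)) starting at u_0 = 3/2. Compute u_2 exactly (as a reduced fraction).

F'(u) = 3u^2 - 10u - 1.
F(3/2) = -27/8, F'(3/2) = -37/4, so u_1 = (3/2) - (-27/8)/(-37/4) = 42/37.
F(42/37) = -5832/50653, F'(42/37) = -11617/1369, so u_2 = (42/37) - (-5832/50653)/(-11617/1369) = 482082/429829.

482082/429829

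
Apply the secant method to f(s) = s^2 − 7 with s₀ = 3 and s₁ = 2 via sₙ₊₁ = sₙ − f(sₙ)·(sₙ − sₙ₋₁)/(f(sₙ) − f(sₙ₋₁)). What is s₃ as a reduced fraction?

61/23

f(3) = 2, f(2) = −3. s₂ = 2 − (−3)·(2 − 3)/((−3) − 2) = 13/5.
f(2) = −3, f(13/5) = −6/25. s₃ = (13/5) − (−6/25)·((13/5) − 2)/((−6/25) − (−3)) = 61/23.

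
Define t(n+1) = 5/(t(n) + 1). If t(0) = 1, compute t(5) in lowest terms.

t(1) = 5/(1 + 1) = 5/2.
t(2) = 5/(5/2 + 1) = 10/7.
t(3) = 5/(10/7 + 1) = 35/17.
t(4) = 5/(35/17 + 1) = 85/52.
t(5) = 5/(85/52 + 1) = 260/137.

260/137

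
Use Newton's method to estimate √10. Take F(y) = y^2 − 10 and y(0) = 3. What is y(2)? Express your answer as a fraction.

F'(y) = 2y.
F(3) = −1, F'(3) = 6, so y(1) = 3 − (−1)/6 = 19/6.
F(19/6) = 1/36, F'(19/6) = 19/3, so y(2) = (19/6) − (1/36)/(19/3) = 721/228.

721/228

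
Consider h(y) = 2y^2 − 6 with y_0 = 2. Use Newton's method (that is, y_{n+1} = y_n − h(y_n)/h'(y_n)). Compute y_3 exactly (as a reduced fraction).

h'(y) = 4y.
h(2) = 2, h'(2) = 8, so y_1 = 2 − 2/8 = 7/4.
h(7/4) = 1/8, h'(7/4) = 7, so y_2 = (7/4) − (1/8)/7 = 97/56.
h(97/56) = 1/1568, h'(97/56) = 97/14, so y_3 = (97/56) − (1/1568)/(97/14) = 18817/10864.

18817/10864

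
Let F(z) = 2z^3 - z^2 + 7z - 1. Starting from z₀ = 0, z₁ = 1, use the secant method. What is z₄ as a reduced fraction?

F(0) = -1, F(1) = 7. z₂ = 1 - 7·(1 - 0)/(7 - (-1)) = 1/8.
F(1) = 7, F(1/8) = -35/256. z₃ = (1/8) - (-35/256)·((1/8) - 1)/((-35/256) - 7) = 37/261.
F(1/8) = -35/256, F(37/261) = -392245/17779581. z₄ = (37/261) - (-392245/17779581)·((37/261) - (1/8))/((-392245/17779581) - (-35/256)) = 2161853/14910589.

2161853/14910589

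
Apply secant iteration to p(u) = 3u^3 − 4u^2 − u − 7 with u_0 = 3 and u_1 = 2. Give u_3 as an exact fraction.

17186/8377

p(3) = 35, p(2) = −1. u_2 = 2 − (−1)·(2 − 3)/((−1) − 35) = 73/36.
p(2) = −1, p(73/36) = −7175/15552. u_3 = (73/36) − (−7175/15552)·((73/36) − 2)/((−7175/15552) − (−1)) = 17186/8377.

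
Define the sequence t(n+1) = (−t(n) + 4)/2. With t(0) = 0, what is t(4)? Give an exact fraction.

t(1) = (−0 + 4)/2 = 2.
t(2) = (−2 + 4)/2 = 1.
t(3) = (−1 + 4)/2 = 3/2.
t(4) = (−(3/2) + 4)/2 = 5/4.

5/4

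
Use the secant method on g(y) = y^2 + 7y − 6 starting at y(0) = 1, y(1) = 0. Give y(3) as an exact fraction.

g(1) = 2, g(0) = −6. y(2) = 0 − (−6)·(0 − 1)/((−6) − 2) = 3/4.
g(0) = −6, g(3/4) = −3/16. y(3) = (3/4) − (−3/16)·((3/4) − 0)/((−3/16) − (−6)) = 24/31.

24/31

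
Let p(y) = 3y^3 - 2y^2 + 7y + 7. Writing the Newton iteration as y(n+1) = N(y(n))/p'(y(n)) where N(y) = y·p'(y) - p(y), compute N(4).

p'(y) = 9y^2 - 4y + 7.
N(y) = y·p'(y) - p(y) = y·(9y^2 - 4y + 7) - (3y^3 - 2y^2 + 7y + 7) = 6y^3 - 2y^2 - 7.
N(4) = 345.

345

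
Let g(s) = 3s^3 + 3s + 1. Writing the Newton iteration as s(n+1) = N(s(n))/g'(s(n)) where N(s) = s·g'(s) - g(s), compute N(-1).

-7

g'(s) = 9s^2 + 3.
N(s) = s·g'(s) - g(s) = s·(9s^2 + 3) - (3s^3 + 3s + 1) = 6s^3 - 1.
N(-1) = -7.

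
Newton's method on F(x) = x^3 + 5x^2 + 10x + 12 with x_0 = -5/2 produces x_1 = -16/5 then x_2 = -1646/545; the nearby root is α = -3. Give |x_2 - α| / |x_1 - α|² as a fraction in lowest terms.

55/109

x_1 - α = -16/5 - (-3) = -16/5 + 3 = -1/5, so |x_1 - α| = 1/5.
x_2 - α = -1646/545 - (-3) = -1646/545 + 3 = -11/545, so |x_2 - α| = 11/545.
|x_1 - α|² = 1/25.
Ratio = (11/545) / (1/25) = 55/109.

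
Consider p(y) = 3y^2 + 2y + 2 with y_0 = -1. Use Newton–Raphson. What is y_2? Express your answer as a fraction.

-29/8

p'(y) = 6y + 2.
p(-1) = 3, p'(-1) = -4, so y_1 = (-1) - 3/(-4) = -1/4.
p(-1/4) = 27/16, p'(-1/4) = 1/2, so y_2 = (-1/4) - (27/16)/(1/2) = -29/8.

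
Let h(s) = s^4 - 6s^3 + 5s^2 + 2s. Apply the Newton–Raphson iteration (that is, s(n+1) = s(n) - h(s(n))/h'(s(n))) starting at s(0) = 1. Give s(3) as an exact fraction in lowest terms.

16954/11967

h'(s) = 4s^3 - 18s^2 + 10s + 2.
h(1) = 2, h'(1) = -2, so s(1) = 1 - 2/(-2) = 2.
h(2) = -8, h'(2) = -18, so s(2) = 2 - (-8)/(-18) = 14/9.
h(14/9) = -9968/6561, h'(14/9) = -7978/729, so s(3) = (14/9) - (-9968/6561)/(-7978/729) = 16954/11967.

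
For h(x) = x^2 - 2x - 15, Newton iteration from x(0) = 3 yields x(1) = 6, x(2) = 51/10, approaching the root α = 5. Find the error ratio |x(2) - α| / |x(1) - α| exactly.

x(1) - α = 6 - 5 = 1, so |x(1) - α| = 1.
x(2) - α = 51/10 - 5 = 1/10, so |x(2) - α| = 1/10.
Ratio = (1/10) / 1 = 1/10.

1/10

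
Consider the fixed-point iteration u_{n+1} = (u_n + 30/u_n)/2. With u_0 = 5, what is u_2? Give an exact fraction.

u_1 = (5 + 30/5)/2 = 11/2.
u_2 = (11/2 + 30/(11/2))/2 = 241/44.

241/44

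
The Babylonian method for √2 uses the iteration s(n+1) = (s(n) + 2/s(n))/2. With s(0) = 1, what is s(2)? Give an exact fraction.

s(1) = (1 + 2/1)/2 = 3/2.
s(2) = (3/2 + 2/(3/2))/2 = 17/12.

17/12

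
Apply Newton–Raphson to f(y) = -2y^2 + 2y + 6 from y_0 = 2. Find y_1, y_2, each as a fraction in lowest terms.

f'(y) = -4y + 2.
f(2) = 2, f'(2) = -6, so y_1 = 2 - 2/(-6) = 7/3.
f(7/3) = -2/9, f'(7/3) = -22/3, so y_2 = (7/3) - (-2/9)/(-22/3) = 76/33.

y_1 = 7/3, y_2 = 76/33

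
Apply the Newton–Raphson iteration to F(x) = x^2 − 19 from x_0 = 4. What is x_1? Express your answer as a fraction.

F'(x) = 2x.
F(4) = −3, F'(4) = 8, so x_1 = 4 − (−3)/8 = 35/8.

35/8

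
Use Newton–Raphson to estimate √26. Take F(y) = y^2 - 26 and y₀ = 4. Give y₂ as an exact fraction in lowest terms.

F'(y) = 2y.
F(4) = -10, F'(4) = 8, so y₁ = 4 - (-10)/8 = 21/4.
F(21/4) = 25/16, F'(21/4) = 21/2, so y₂ = (21/4) - (25/16)/(21/2) = 857/168.

857/168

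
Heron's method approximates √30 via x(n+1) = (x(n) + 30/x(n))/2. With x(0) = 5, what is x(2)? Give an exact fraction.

x(1) = (5 + 30/5)/2 = 11/2.
x(2) = (11/2 + 30/(11/2))/2 = 241/44.

241/44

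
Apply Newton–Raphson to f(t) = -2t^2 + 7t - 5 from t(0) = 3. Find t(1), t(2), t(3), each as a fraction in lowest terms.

t(1) = 13/5, t(2) = 213/85, t(3) = 54613/21845

f'(t) = -4t + 7.
f(3) = -2, f'(3) = -5, so t(1) = 3 - (-2)/(-5) = 13/5.
f(13/5) = -8/25, f'(13/5) = -17/5, so t(2) = (13/5) - (-8/25)/(-17/5) = 213/85.
f(213/85) = -128/7225, f'(213/85) = -257/85, so t(3) = (213/85) - (-128/7225)/(-257/85) = 54613/21845.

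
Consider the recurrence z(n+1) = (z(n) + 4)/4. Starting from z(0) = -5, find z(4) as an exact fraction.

335/256

z(1) = ((-5) + 4)/4 = -1/4.
z(2) = ((-1/4) + 4)/4 = 15/16.
z(3) = ((15/16) + 4)/4 = 79/64.
z(4) = ((79/64) + 4)/4 = 335/256.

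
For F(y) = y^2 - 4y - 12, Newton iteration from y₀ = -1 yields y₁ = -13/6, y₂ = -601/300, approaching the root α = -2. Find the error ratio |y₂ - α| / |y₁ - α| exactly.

1/50

y₁ - α = -13/6 - (-2) = -13/6 + 2 = -1/6, so |y₁ - α| = 1/6.
y₂ - α = -601/300 - (-2) = -601/300 + 2 = -1/300, so |y₂ - α| = 1/300.
Ratio = (1/300) / (1/6) = 1/50.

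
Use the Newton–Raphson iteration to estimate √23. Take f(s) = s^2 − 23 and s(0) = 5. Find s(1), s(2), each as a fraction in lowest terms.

s(1) = 24/5, s(2) = 1151/240

f'(s) = 2s.
f(5) = 2, f'(5) = 10, so s(1) = 5 − 2/10 = 24/5.
f(24/5) = 1/25, f'(24/5) = 48/5, so s(2) = (24/5) − (1/25)/(48/5) = 1151/240.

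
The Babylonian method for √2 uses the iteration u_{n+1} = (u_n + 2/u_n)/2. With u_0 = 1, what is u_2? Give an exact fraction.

u_1 = (1 + 2/1)/2 = 3/2.
u_2 = (3/2 + 2/(3/2))/2 = 17/12.

17/12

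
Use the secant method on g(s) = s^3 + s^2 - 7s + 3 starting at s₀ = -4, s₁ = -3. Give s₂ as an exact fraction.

g(-4) = -17, g(-3) = 6. s₂ = (-3) - 6·((-3) - (-4))/(6 - (-17)) = -75/23.

-75/23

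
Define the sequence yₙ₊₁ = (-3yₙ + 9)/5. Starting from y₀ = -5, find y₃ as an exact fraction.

306/125

y₁ = (-3·(-5) + 9)/5 = 24/5.
y₂ = (-3·(24/5) + 9)/5 = -27/25.
y₃ = (-3·(-27/25) + 9)/5 = 306/125.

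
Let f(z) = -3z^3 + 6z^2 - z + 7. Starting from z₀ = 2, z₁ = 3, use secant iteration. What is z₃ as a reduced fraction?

2363/1049

f(2) = 5, f(3) = -23. z₂ = 3 - (-23)·(3 - 2)/((-23) - 5) = 61/28.
f(3) = -23, f(61/28) = 50025/21952. z₃ = (61/28) - (50025/21952)·((61/28) - 3)/((50025/21952) - (-23)) = 2363/1049.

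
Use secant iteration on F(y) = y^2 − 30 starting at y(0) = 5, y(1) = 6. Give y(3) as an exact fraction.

115/21

F(5) = −5, F(6) = 6. y(2) = 6 − 6·(6 − 5)/(6 − (−5)) = 60/11.
F(6) = 6, F(60/11) = −30/121. y(3) = (60/11) − (−30/121)·((60/11) − 6)/((−30/121) − 6) = 115/21.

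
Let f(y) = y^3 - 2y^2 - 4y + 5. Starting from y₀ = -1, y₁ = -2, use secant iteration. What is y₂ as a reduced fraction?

f(-1) = 6, f(-2) = -3. y₂ = (-2) - (-3)·((-2) - (-1))/((-3) - 6) = -5/3.

-5/3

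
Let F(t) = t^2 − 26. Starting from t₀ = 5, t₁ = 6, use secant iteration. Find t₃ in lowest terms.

311/61

F(5) = −1, F(6) = 10. t₂ = 6 − 10·(6 − 5)/(10 − (−1)) = 56/11.
F(6) = 10, F(56/11) = −10/121. t₃ = (56/11) − (−10/121)·((56/11) − 6)/((−10/121) − 10) = 311/61.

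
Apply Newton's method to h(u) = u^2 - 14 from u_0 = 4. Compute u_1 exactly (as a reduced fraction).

15/4

h'(u) = 2u.
h(4) = 2, h'(4) = 8, so u_1 = 4 - 2/8 = 15/4.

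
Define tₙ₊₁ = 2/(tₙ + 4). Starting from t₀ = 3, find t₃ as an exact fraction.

t₁ = 2/(3 + 4) = 2/7.
t₂ = 2/(2/7 + 4) = 7/15.
t₃ = 2/(7/15 + 4) = 30/67.

30/67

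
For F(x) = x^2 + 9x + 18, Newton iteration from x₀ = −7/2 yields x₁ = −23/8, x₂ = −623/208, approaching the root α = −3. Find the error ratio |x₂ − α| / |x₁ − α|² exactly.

x₁ − α = −23/8 − (−3) = −23/8 + 3 = 1/8, so |x₁ − α| = 1/8.
x₂ − α = −623/208 − (−3) = −623/208 + 3 = 1/208, so |x₂ − α| = 1/208.
|x₁ − α|² = 1/64.
Ratio = (1/208) / (1/64) = 4/13.

4/13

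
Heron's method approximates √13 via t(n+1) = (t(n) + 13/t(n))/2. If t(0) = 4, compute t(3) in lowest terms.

t(1) = (4 + 13/4)/2 = 29/8.
t(2) = (29/8 + 13/(29/8))/2 = 1673/464.
t(3) = (1673/464 + 13/(1673/464))/2 = 5597777/1552544.

5597777/1552544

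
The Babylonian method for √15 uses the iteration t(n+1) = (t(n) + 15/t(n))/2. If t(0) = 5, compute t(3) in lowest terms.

t(1) = (5 + 15/5)/2 = 4.
t(2) = (4 + 15/4)/2 = 31/8.
t(3) = (31/8 + 15/(31/8))/2 = 1921/496.

1921/496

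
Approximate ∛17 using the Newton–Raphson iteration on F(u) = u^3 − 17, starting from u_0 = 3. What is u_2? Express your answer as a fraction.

F'(u) = 3u^2.
F(3) = 10, F'(3) = 27, so u_1 = 3 − 10/27 = 71/27.
F(71/27) = 23300/19683, F'(71/27) = 5041/243, so u_2 = (71/27) − (23300/19683)/(5041/243) = 1050433/408321.

1050433/408321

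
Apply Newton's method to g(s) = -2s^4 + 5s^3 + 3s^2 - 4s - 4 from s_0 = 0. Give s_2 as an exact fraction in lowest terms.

-9/13

g'(s) = -8s^3 + 15s^2 + 6s - 4.
g(0) = -4, g'(0) = -4, so s_1 = 0 - (-4)/(-4) = -1.
g(-1) = -4, g'(-1) = 13, so s_2 = (-1) - (-4)/13 = -9/13.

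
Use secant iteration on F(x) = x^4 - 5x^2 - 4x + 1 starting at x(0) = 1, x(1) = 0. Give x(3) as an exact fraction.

512/2367

F(1) = -7, F(0) = 1. x(2) = 0 - 1·(0 - 1)/(1 - (-7)) = 1/8.
F(0) = 1, F(1/8) = 1729/4096. x(3) = (1/8) - (1729/4096)·((1/8) - 0)/((1729/4096) - 1) = 512/2367.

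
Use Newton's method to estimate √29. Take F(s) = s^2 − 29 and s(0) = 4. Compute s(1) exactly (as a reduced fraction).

45/8

F'(s) = 2s.
F(4) = −13, F'(4) = 8, so s(1) = 4 − (−13)/8 = 45/8.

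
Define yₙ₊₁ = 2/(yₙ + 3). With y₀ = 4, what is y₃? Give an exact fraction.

46/83

y₁ = 2/(4 + 3) = 2/7.
y₂ = 2/(2/7 + 3) = 14/23.
y₃ = 2/(14/23 + 3) = 46/83.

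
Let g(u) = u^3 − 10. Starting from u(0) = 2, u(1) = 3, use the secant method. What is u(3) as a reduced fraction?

g(2) = −2, g(3) = 17. u(2) = 3 − 17·(3 − 2)/(17 − (−2)) = 40/19.
g(3) = 17, g(40/19) = −4590/6859. u(3) = (40/19) − (−4590/6859)·((40/19) − 3)/((−4590/6859) − 17) = 15250/7129.

15250/7129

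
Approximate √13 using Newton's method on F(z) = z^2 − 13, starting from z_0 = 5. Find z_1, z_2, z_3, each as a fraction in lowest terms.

F'(z) = 2z.
F(5) = 12, F'(5) = 10, so z_1 = 5 − 12/10 = 19/5.
F(19/5) = 36/25, F'(19/5) = 38/5, so z_2 = (19/5) − (36/25)/(38/5) = 343/95.
F(343/95) = 324/9025, F'(343/95) = 686/95, so z_3 = (343/95) − (324/9025)/(686/95) = 117487/32585.

z_1 = 19/5, z_2 = 343/95, z_3 = 117487/32585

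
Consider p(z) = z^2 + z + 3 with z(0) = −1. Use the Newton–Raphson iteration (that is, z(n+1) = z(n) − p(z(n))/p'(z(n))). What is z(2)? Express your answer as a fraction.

1/5

p'(z) = 2z + 1.
p(−1) = 3, p'(−1) = −1, so z(1) = (−1) − 3/(−1) = 2.
p(2) = 9, p'(2) = 5, so z(2) = 2 − 9/5 = 1/5.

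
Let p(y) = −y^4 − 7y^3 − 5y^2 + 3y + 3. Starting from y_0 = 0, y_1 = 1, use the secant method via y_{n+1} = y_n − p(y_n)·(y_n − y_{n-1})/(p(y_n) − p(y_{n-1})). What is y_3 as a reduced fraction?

p(0) = 3, p(1) = −7. y_2 = 1 − (−7)·(1 − 0)/((−7) − 3) = 3/10.
p(1) = −7, p(3/10) = 32529/10000. y_3 = (3/10) − (32529/10000)·((3/10) − 1)/((32529/10000) − (−7)) = 7647/14647.

7647/14647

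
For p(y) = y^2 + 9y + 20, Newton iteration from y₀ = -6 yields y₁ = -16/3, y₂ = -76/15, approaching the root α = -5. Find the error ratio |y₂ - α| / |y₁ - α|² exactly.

3/5

y₁ - α = -16/3 - (-5) = -16/3 + 5 = -1/3, so |y₁ - α| = 1/3.
y₂ - α = -76/15 - (-5) = -76/15 + 5 = -1/15, so |y₂ - α| = 1/15.
|y₁ - α|² = 1/9.
Ratio = (1/15) / (1/9) = 3/5.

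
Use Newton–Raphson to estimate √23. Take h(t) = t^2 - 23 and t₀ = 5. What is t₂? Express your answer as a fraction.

h'(t) = 2t.
h(5) = 2, h'(5) = 10, so t₁ = 5 - 2/10 = 24/5.
h(24/5) = 1/25, h'(24/5) = 48/5, so t₂ = (24/5) - (1/25)/(48/5) = 1151/240.

1151/240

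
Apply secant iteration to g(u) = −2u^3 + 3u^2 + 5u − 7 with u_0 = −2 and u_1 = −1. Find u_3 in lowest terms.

g(−2) = 11, g(−1) = −7. u_2 = (−1) − (−7)·((−1) − (−2))/((−7) − 11) = −25/18.
g(−1) = −7, g(−25/18) = −4081/1458. u_3 = (−25/18) − (−4081/1458)·((−25/18) − (−1))/((−4081/1458) − (−7)) = −206/125.

−206/125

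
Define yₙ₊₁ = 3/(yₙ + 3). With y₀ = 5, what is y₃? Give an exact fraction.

27/35

y₁ = 3/(5 + 3) = 3/8.
y₂ = 3/(3/8 + 3) = 8/9.
y₃ = 3/(8/9 + 3) = 27/35.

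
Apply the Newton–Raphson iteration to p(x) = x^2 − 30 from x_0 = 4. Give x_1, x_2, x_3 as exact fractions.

x_1 = 23/4, x_2 = 1009/184, x_3 = 2033761/371312

p'(x) = 2x.
p(4) = −14, p'(4) = 8, so x_1 = 4 − (−14)/8 = 23/4.
p(23/4) = 49/16, p'(23/4) = 23/2, so x_2 = (23/4) − (49/16)/(23/2) = 1009/184.
p(1009/184) = 2401/33856, p'(1009/184) = 1009/92, so x_3 = (1009/184) − (2401/33856)/(1009/92) = 2033761/371312.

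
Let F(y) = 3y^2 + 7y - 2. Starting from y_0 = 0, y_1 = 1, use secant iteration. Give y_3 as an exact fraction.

F(0) = -2, F(1) = 8. y_2 = 1 - 8·(1 - 0)/(8 - (-2)) = 1/5.
F(1) = 8, F(1/5) = -12/25. y_3 = (1/5) - (-12/25)·((1/5) - 1)/((-12/25) - 8) = 13/53.

13/53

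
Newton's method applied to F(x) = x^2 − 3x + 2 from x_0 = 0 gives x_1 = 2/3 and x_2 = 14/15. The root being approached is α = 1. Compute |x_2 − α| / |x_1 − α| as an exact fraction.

1/5

x_1 − α = 2/3 − 1 = −1/3, so |x_1 − α| = 1/3.
x_2 − α = 14/15 − 1 = −1/15, so |x_2 − α| = 1/15.
Ratio = (1/15) / (1/3) = 1/5.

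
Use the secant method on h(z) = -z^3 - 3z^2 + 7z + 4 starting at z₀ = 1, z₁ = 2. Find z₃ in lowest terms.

h(1) = 7, h(2) = -2. z₂ = 2 - (-2)·(2 - 1)/((-2) - 7) = 16/9.
h(2) = -2, h(16/9) = 980/729. z₃ = (16/9) - (980/729)·((16/9) - 2)/((980/729) - (-2)) = 2276/1219.

2276/1219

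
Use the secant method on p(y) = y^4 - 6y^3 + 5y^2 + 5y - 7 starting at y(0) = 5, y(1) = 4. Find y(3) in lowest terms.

p(5) = 18, p(4) = -35. y(2) = 4 - (-35)·(4 - 5)/((-35) - 18) = 247/53.
p(4) = -35, p(247/53) = -84413700/7890481. y(3) = (247/53) - (-84413700/7890481)·((247/53) - 4)/((-84413700/7890481) - (-35)) = 27125339/5478661.

27125339/5478661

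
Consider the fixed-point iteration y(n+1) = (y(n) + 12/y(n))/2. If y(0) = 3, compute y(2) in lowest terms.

y(1) = (3 + 12/3)/2 = 7/2.
y(2) = (7/2 + 12/(7/2))/2 = 97/28.

97/28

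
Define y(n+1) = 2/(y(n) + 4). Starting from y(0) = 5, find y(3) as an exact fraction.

38/85

y(1) = 2/(5 + 4) = 2/9.
y(2) = 2/(2/9 + 4) = 9/19.
y(3) = 2/(9/19 + 4) = 38/85.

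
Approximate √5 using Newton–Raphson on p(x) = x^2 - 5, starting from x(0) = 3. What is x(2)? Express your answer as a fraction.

47/21

p'(x) = 2x.
p(3) = 4, p'(3) = 6, so x(1) = 3 - 4/6 = 7/3.
p(7/3) = 4/9, p'(7/3) = 14/3, so x(2) = (7/3) - (4/9)/(14/3) = 47/21.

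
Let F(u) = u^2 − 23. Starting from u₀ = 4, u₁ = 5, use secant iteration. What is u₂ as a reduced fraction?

43/9

F(4) = −7, F(5) = 2. u₂ = 5 − 2·(5 − 4)/(2 − (−7)) = 43/9.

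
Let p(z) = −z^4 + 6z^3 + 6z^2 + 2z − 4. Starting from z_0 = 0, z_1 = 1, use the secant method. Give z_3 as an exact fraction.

17200/36973

p(0) = −4, p(1) = 9. z_2 = 1 − 9·(1 − 0)/(9 − (−4)) = 4/13.
p(1) = 9, p(4/13) = −75708/28561. z_3 = (4/13) − (−75708/28561)·((4/13) − 1)/((−75708/28561) − 9) = 17200/36973.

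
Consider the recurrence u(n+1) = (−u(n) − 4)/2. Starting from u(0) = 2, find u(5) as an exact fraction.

−23/16

u(1) = (−2 − 4)/2 = −3.
u(2) = (−(−3) − 4)/2 = −1/2.
u(3) = (−(−1/2) − 4)/2 = −7/4.
u(4) = (−(−7/4) − 4)/2 = −9/8.
u(5) = (−(−9/8) − 4)/2 = −23/16.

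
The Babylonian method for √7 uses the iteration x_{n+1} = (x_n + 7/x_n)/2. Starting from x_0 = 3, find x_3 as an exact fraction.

x_1 = (3 + 7/3)/2 = 8/3.
x_2 = (8/3 + 7/(8/3))/2 = 127/48.
x_3 = (127/48 + 7/(127/48))/2 = 32257/12192.

32257/12192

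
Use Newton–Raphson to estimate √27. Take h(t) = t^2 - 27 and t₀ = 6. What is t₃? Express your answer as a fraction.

56451/10864

h'(t) = 2t.
h(6) = 9, h'(6) = 12, so t₁ = 6 - 9/12 = 21/4.
h(21/4) = 9/16, h'(21/4) = 21/2, so t₂ = (21/4) - (9/16)/(21/2) = 291/56.
h(291/56) = 9/3136, h'(291/56) = 291/28, so t₃ = (291/56) - (9/3136)/(291/28) = 56451/10864.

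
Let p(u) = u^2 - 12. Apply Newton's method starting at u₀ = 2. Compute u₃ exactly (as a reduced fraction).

p'(u) = 2u.
p(2) = -8, p'(2) = 4, so u₁ = 2 - (-8)/4 = 4.
p(4) = 4, p'(4) = 8, so u₂ = 4 - 4/8 = 7/2.
p(7/2) = 1/4, p'(7/2) = 7, so u₃ = (7/2) - (1/4)/7 = 97/28.

97/28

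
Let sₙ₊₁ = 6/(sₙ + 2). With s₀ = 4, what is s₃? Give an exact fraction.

3/2

s₁ = 6/(4 + 2) = 1.
s₂ = 6/(1 + 2) = 2.
s₃ = 6/(2 + 2) = 3/2.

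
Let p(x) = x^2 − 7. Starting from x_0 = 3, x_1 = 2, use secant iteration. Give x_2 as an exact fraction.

13/5

p(3) = 2, p(2) = −3. x_2 = 2 − (−3)·(2 − 3)/((−3) − 2) = 13/5.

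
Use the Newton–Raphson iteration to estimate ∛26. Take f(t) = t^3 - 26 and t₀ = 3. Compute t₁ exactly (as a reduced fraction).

f'(t) = 3t^2.
f(3) = 1, f'(3) = 27, so t₁ = 3 - 1/27 = 80/27.

80/27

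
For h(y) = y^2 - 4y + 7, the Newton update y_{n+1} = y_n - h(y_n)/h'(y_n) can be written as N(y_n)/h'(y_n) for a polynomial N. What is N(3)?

h'(y) = 2y - 4.
N(y) = y·h'(y) - h(y) = y·(2y - 4) - (y^2 - 4y + 7) = y^2 - 7.
N(3) = 2.

2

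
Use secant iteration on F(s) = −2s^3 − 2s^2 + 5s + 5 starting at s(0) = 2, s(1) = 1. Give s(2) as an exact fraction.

7/5

F(2) = −9, F(1) = 6. s(2) = 1 − 6·(1 − 2)/(6 − (−9)) = 7/5.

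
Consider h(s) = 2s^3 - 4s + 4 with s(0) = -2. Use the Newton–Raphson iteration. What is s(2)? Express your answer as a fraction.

-1708/965

h'(s) = 6s^2 - 4.
h(-2) = -4, h'(-2) = 20, so s(1) = (-2) - (-4)/20 = -9/5.
h(-9/5) = -58/125, h'(-9/5) = 386/25, so s(2) = (-9/5) - (-58/125)/(386/25) = -1708/965.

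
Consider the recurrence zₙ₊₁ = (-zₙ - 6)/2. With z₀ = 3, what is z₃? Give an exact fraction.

z₁ = (-3 - 6)/2 = -9/2.
z₂ = (-(-9/2) - 6)/2 = -3/4.
z₃ = (-(-3/4) - 6)/2 = -21/8.

-21/8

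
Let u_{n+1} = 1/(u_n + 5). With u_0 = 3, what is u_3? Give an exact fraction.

41/213

u_1 = 1/(3 + 5) = 1/8.
u_2 = 1/(1/8 + 5) = 8/41.
u_3 = 1/(8/41 + 5) = 41/213.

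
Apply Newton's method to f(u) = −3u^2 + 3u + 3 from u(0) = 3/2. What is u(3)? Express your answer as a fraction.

75025/46368

f'(u) = −6u + 3.
f(3/2) = 3/4, f'(3/2) = −6, so u(1) = (3/2) − (3/4)/(−6) = 13/8.
f(13/8) = −3/64, f'(13/8) = −27/4, so u(2) = (13/8) − (−3/64)/(−27/4) = 233/144.
f(233/144) = −1/6912, f'(233/144) = −161/24, so u(3) = (233/144) − (−1/6912)/(−161/24) = 75025/46368.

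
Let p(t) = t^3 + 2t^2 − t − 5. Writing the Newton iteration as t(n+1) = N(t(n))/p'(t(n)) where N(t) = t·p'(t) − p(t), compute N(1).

p'(t) = 3t^2 + 4t − 1.
N(t) = t·p'(t) − p(t) = t·(3t^2 + 4t − 1) − (t^3 + 2t^2 − t − 5) = 2t^3 + 2t^2 + 5.
N(1) = 9.

9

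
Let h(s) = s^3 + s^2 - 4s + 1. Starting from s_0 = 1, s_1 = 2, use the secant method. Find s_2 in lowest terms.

7/6

h(1) = -1, h(2) = 5. s_2 = 2 - 5·(2 - 1)/(5 - (-1)) = 7/6.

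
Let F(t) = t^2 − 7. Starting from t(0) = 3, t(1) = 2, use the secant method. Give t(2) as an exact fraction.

F(3) = 2, F(2) = −3. t(2) = 2 − (−3)·(2 − 3)/((−3) − 2) = 13/5.

13/5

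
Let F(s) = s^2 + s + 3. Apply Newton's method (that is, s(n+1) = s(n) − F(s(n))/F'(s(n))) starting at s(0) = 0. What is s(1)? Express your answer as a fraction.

F'(s) = 2s + 1.
F(0) = 3, F'(0) = 1, so s(1) = 0 − 3/1 = −3.

−3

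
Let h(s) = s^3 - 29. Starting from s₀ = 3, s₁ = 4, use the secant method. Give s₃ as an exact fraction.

157673/51397

h(3) = -2, h(4) = 35. s₂ = 4 - 35·(4 - 3)/(35 - (-2)) = 113/37.
h(4) = 35, h(113/37) = -26040/50653. s₃ = (113/37) - (-26040/50653)·((113/37) - 4)/((-26040/50653) - 35) = 157673/51397.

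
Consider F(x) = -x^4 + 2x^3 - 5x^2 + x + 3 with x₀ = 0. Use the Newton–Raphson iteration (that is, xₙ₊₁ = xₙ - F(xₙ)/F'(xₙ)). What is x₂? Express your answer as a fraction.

F'(x) = -4x^3 + 6x^2 - 10x + 1.
F(0) = 3, F'(0) = 1, so x₁ = 0 - 3/1 = -3.
F(-3) = -180, F'(-3) = 193, so x₂ = (-3) - (-180)/193 = -399/193.

-399/193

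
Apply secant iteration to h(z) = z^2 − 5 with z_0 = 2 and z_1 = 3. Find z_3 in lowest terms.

h(2) = −1, h(3) = 4. z_2 = 3 − 4·(3 − 2)/(4 − (−1)) = 11/5.
h(3) = 4, h(11/5) = −4/25. z_3 = (11/5) − (−4/25)·((11/5) − 3)/((−4/25) − 4) = 29/13.

29/13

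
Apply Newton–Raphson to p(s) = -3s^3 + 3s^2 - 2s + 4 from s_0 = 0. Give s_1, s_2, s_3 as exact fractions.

s_1 = 2, s_2 = 20/13, s_3 = 20594/15457

p'(s) = -9s^2 + 6s - 2.
p(0) = 4, p'(0) = -2, so s_1 = 0 - 4/(-2) = 2.
p(2) = -12, p'(2) = -26, so s_2 = 2 - (-12)/(-26) = 20/13.
p(20/13) = -6372/2197, p'(20/13) = -2378/169, so s_3 = (20/13) - (-6372/2197)/(-2378/169) = 20594/15457.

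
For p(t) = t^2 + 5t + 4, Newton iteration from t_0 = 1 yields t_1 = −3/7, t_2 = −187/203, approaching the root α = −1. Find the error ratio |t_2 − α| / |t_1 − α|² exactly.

7/29

t_1 − α = −3/7 − (−1) = −3/7 + 1 = 4/7, so |t_1 − α| = 4/7.
t_2 − α = −187/203 − (−1) = −187/203 + 1 = 16/203, so |t_2 − α| = 16/203.
|t_1 − α|² = 16/49.
Ratio = (16/203) / (16/49) = 7/29.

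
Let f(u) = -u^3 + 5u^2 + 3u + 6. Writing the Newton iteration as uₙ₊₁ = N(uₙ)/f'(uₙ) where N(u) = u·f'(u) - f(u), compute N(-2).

f'(u) = -3u^2 + 10u + 3.
N(u) = u·f'(u) - f(u) = u·(-3u^2 + 10u + 3) - (-u^3 + 5u^2 + 3u + 6) = -2u^3 + 5u^2 - 6.
N(-2) = 30.

30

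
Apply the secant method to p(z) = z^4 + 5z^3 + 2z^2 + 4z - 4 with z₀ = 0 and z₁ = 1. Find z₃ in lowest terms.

199/415

p(0) = -4, p(1) = 8. z₂ = 1 - 8·(1 - 0)/(8 - (-4)) = 1/3.
p(1) = 8, p(1/3) = -182/81. z₃ = (1/3) - (-182/81)·((1/3) - 1)/((-182/81) - 8) = 199/415.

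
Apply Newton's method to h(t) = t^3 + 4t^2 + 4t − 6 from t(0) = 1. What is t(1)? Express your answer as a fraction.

4/5

h'(t) = 3t^2 + 8t + 4.
h(1) = 3, h'(1) = 15, so t(1) = 1 − 3/15 = 4/5.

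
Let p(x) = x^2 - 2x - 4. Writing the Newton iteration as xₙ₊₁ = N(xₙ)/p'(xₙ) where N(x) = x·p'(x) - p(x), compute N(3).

13

p'(x) = 2x - 2.
N(x) = x·p'(x) - p(x) = x·(2x - 2) - (x^2 - 2x - 4) = x^2 + 4.
N(3) = 13.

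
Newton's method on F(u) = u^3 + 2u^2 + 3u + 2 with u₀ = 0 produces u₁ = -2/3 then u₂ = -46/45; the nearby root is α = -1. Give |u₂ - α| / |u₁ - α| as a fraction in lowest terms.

u₁ - α = -2/3 - (-1) = -2/3 + 1 = 1/3, so |u₁ - α| = 1/3.
u₂ - α = -46/45 - (-1) = -46/45 + 1 = -1/45, so |u₂ - α| = 1/45.
Ratio = (1/45) / (1/3) = 1/15.

1/15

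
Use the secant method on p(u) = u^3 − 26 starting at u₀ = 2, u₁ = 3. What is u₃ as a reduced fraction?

p(2) = −18, p(3) = 1. u₂ = 3 − 1·(3 − 2)/(1 − (−18)) = 56/19.
p(3) = 1, p(56/19) = −2718/6859. u₃ = (56/19) − (−2718/6859)·((56/19) − 3)/((−2718/6859) − 1) = 28370/9577.

28370/9577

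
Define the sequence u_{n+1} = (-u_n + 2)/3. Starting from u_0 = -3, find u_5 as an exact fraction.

125/243

u_1 = (-(-3) + 2)/3 = 5/3.
u_2 = (-(5/3) + 2)/3 = 1/9.
u_3 = (-(1/9) + 2)/3 = 17/27.
u_4 = (-(17/27) + 2)/3 = 37/81.
u_5 = (-(37/81) + 2)/3 = 125/243.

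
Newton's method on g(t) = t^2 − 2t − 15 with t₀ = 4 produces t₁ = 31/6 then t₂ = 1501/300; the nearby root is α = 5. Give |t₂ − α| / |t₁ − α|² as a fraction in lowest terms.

t₁ − α = 31/6 − 5 = 1/6, so |t₁ − α| = 1/6.
t₂ − α = 1501/300 − 5 = 1/300, so |t₂ − α| = 1/300.
|t₁ − α|² = 1/36.
Ratio = (1/300) / (1/36) = 3/25.

3/25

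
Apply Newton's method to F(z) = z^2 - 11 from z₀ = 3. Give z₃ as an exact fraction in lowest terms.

F'(z) = 2z.
F(3) = -2, F'(3) = 6, so z₁ = 3 - (-2)/6 = 10/3.
F(10/3) = 1/9, F'(10/3) = 20/3, so z₂ = (10/3) - (1/9)/(20/3) = 199/60.
F(199/60) = 1/3600, F'(199/60) = 199/30, so z₃ = (199/60) - (1/3600)/(199/30) = 79201/23880.

79201/23880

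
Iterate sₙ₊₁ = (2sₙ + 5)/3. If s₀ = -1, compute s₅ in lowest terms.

341/81

s₁ = (2·(-1) + 5)/3 = 1.
s₂ = (2·1 + 5)/3 = 7/3.
s₃ = (2·(7/3) + 5)/3 = 29/9.
s₄ = (2·(29/9) + 5)/3 = 103/27.
s₅ = (2·(103/27) + 5)/3 = 341/81.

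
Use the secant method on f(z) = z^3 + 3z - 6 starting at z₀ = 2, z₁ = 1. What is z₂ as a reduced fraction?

6/5

f(2) = 8, f(1) = -2. z₂ = 1 - (-2)·(1 - 2)/((-2) - 8) = 6/5.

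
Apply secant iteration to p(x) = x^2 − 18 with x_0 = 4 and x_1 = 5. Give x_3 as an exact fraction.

352/83

p(4) = −2, p(5) = 7. x_2 = 5 − 7·(5 − 4)/(7 − (−2)) = 38/9.
p(5) = 7, p(38/9) = −14/81. x_3 = (38/9) − (−14/81)·((38/9) − 5)/((−14/81) − 7) = 352/83.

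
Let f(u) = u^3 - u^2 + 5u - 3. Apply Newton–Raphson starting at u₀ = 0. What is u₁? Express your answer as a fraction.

f'(u) = 3u^2 - 2u + 5.
f(0) = -3, f'(0) = 5, so u₁ = 0 - (-3)/5 = 3/5.

3/5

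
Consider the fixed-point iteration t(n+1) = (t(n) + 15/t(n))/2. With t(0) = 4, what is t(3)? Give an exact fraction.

t(1) = (4 + 15/4)/2 = 31/8.
t(2) = (31/8 + 15/(31/8))/2 = 1921/496.
t(3) = (1921/496 + 15/(1921/496))/2 = 7380481/1905632.

7380481/1905632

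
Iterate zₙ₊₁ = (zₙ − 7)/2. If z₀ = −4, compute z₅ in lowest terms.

−221/32

z₁ = ((−4) − 7)/2 = −11/2.
z₂ = ((−11/2) − 7)/2 = −25/4.
z₃ = ((−25/4) − 7)/2 = −53/8.
z₄ = ((−53/8) − 7)/2 = −109/16.
z₅ = ((−109/16) − 7)/2 = −221/32.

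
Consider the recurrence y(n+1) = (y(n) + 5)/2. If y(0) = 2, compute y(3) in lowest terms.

y(1) = (2 + 5)/2 = 7/2.
y(2) = ((7/2) + 5)/2 = 17/4.
y(3) = ((17/4) + 5)/2 = 37/8.

37/8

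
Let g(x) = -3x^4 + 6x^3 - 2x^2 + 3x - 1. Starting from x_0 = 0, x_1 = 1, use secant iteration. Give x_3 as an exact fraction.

89/281

g(0) = -1, g(1) = 3. x_2 = 1 - 3·(1 - 0)/(3 - (-1)) = 1/4.
g(1) = 3, g(1/4) = -75/256. x_3 = (1/4) - (-75/256)·((1/4) - 1)/((-75/256) - 3) = 89/281.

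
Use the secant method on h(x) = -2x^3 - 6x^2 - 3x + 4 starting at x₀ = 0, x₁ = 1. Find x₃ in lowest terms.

h(0) = 4, h(1) = -7. x₂ = 1 - (-7)·(1 - 0)/((-7) - 4) = 4/11.
h(1) = -7, h(4/11) = 2688/1331. x₃ = (4/11) - (2688/1331)·((4/11) - 1)/((2688/1331) - (-7)) = 124/245.

124/245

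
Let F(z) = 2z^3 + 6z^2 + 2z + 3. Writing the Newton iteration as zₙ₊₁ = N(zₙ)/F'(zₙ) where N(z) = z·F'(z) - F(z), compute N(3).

F'(z) = 6z^2 + 12z + 2.
N(z) = z·F'(z) - F(z) = z·(6z^2 + 12z + 2) - (2z^3 + 6z^2 + 2z + 3) = 4z^3 + 6z^2 - 3.
N(3) = 159.

159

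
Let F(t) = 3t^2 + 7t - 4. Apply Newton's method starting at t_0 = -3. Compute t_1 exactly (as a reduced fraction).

F'(t) = 6t + 7.
F(-3) = 2, F'(-3) = -11, so t_1 = (-3) - 2/(-11) = -31/11.

-31/11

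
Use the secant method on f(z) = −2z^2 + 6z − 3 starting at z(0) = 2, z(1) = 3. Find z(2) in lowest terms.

f(2) = 1, f(3) = −3. z(2) = 3 − (−3)·(3 − 2)/((−3) − 1) = 9/4.

9/4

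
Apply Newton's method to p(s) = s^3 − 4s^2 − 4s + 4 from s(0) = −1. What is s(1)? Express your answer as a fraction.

−10/7

p'(s) = 3s^2 − 8s − 4.
p(−1) = 3, p'(−1) = 7, so s(1) = (−1) − 3/7 = −10/7.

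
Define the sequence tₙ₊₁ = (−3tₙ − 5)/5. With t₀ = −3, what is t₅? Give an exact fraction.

−1376/3125

t₁ = (−3·(−3) − 5)/5 = 4/5.
t₂ = (−3·(4/5) − 5)/5 = −37/25.
t₃ = (−3·(−37/25) − 5)/5 = −14/125.
t₄ = (−3·(−14/125) − 5)/5 = −583/625.
t₅ = (−3·(−583/625) − 5)/5 = −1376/3125.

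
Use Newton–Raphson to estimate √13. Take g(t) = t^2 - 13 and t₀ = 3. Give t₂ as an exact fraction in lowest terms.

g'(t) = 2t.
g(3) = -4, g'(3) = 6, so t₁ = 3 - (-4)/6 = 11/3.
g(11/3) = 4/9, g'(11/3) = 22/3, so t₂ = (11/3) - (4/9)/(22/3) = 119/33.

119/33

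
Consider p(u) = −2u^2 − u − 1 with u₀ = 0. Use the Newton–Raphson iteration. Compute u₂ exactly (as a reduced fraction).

−1/3

p'(u) = −4u − 1.
p(0) = −1, p'(0) = −1, so u₁ = 0 − (−1)/(−1) = −1.
p(−1) = −2, p'(−1) = 3, so u₂ = (−1) − (−2)/3 = −1/3.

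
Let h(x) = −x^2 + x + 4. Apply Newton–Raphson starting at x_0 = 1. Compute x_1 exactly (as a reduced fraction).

5

h'(x) = −2x + 1.
h(1) = 4, h'(1) = −1, so x_1 = 1 − 4/(−1) = 5.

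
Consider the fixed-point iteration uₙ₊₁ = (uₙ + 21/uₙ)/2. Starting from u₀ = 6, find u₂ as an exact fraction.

u₁ = (6 + 21/6)/2 = 19/4.
u₂ = (19/4 + 21/(19/4))/2 = 697/152.

697/152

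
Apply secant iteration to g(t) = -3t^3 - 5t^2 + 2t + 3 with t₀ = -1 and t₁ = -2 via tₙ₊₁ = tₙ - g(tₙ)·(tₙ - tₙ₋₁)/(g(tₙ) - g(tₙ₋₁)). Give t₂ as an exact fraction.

g(-1) = -1, g(-2) = 3. t₂ = (-2) - 3·((-2) - (-1))/(3 - (-1)) = -5/4.

-5/4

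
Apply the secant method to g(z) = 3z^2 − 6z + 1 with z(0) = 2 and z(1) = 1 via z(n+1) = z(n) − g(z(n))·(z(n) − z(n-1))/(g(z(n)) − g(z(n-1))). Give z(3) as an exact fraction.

2

g(2) = 1, g(1) = −2. z(2) = 1 − (−2)·(1 − 2)/((−2) − 1) = 5/3.
g(1) = −2, g(5/3) = −2/3. z(3) = (5/3) − (−2/3)·((5/3) − 1)/((−2/3) − (−2)) = 2.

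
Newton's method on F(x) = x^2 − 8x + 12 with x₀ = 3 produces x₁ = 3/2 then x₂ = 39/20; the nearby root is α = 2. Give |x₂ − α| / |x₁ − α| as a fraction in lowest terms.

1/10

x₁ − α = 3/2 − 2 = −1/2, so |x₁ − α| = 1/2.
x₂ − α = 39/20 − 2 = −1/20, so |x₂ − α| = 1/20.
Ratio = (1/20) / (1/2) = 1/10.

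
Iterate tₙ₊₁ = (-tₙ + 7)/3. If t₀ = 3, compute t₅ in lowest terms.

424/243

t₁ = (-3 + 7)/3 = 4/3.
t₂ = (-(4/3) + 7)/3 = 17/9.
t₃ = (-(17/9) + 7)/3 = 46/27.
t₄ = (-(46/27) + 7)/3 = 143/81.
t₅ = (-(143/81) + 7)/3 = 424/243.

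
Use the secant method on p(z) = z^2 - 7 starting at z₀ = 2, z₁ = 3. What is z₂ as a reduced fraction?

13/5

p(2) = -3, p(3) = 2. z₂ = 3 - 2·(3 - 2)/(2 - (-3)) = 13/5.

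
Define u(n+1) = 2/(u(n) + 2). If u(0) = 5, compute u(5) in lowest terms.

u(1) = 2/(5 + 2) = 2/7.
u(2) = 2/(2/7 + 2) = 7/8.
u(3) = 2/(7/8 + 2) = 16/23.
u(4) = 2/(16/23 + 2) = 23/31.
u(5) = 2/(23/31 + 2) = 62/85.

62/85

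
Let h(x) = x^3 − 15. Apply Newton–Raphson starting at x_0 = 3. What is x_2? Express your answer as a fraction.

h'(x) = 3x^2.
h(3) = 12, h'(3) = 27, so x_1 = 3 − 12/27 = 23/9.
h(23/9) = 1232/729, h'(23/9) = 529/27, so x_2 = (23/9) − (1232/729)/(529/27) = 35269/14283.

35269/14283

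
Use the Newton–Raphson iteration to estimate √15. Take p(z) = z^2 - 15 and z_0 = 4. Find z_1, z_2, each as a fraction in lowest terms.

z_1 = 31/8, z_2 = 1921/496

p'(z) = 2z.
p(4) = 1, p'(4) = 8, so z_1 = 4 - 1/8 = 31/8.
p(31/8) = 1/64, p'(31/8) = 31/4, so z_2 = (31/8) - (1/64)/(31/4) = 1921/496.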